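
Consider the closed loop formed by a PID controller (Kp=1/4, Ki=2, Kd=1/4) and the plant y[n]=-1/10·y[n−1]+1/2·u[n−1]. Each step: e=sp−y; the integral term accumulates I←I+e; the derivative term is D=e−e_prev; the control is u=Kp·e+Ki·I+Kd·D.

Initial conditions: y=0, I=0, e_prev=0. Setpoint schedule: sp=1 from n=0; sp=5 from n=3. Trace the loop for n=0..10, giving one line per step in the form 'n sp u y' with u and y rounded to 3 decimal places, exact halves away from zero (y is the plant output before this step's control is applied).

0 1 2.500 0.000
1 1 1.125 1.250
2 1 2.969 0.438
3 5 11.383 1.441
4 5 7.486 5.547
5 5 13.316 3.188
6 5 8.472 6.339
7 5 13.424 3.602
8 5 8.661 6.352
9 5 13.286 3.696
10 5 8.786 6.273

(exact arithmetic carried between steps; '≈' marks a value shown rounded to 6 d.p. or computed from one; I and e_prev carry over from the previous line; the table rounds u and y to 3 d.p., halves away from zero)
n=0: y=0, sp=1, e=sp−y=1; I=1, D=e−e_prev=1; u=1/4·1+2·1+1/4·1=2.5; next y=-1/10·0+1/2·2.5=1.25
n=1: y=1.25, sp=1, e=sp−y=-0.25; I=0.75, D=e−e_prev=-1.25; u=1/4·(-0.25)+2·0.75+1/4·(-1.25)=1.125; next y=-1/10·1.25+1/2·1.125=0.4375
n=2: y=0.4375, sp=1, e=sp−y=0.5625; I=1.3125, D=e−e_prev=0.8125; u=1/4·0.5625+2·1.3125+1/4·0.8125=2.96875; next y=-1/10·0.4375+1/2·2.96875=1.440625
n=3: y=1.440625, sp=5, e=sp−y=3.559375; I=4.871875, D=e−e_prev=2.996875; u=1/4·3.559375+2·4.871875+1/4·2.996875≈11.382813; next y=-1/10·1.440625+1/2·11.382813≈5.547344
n=4: y≈5.547344, sp=5, e=sp−y≈-0.547344; I≈4.324531, D=e−e_prev≈-4.106719; u=1/4·(-0.547344)+2·4.324531+1/4·(-4.106719)≈7.485547; next y=-1/10·5.547344+1/2·7.485547≈3.188039
n=5: y≈3.188039, sp=5, e=sp−y≈1.811961; I≈6.136492, D=e−e_prev≈2.359305; u=1/4·1.811961+2·6.136492+1/4·2.359305≈13.315801; next y=-1/10·3.188039+1/2·13.315801≈6.339096
n=6: y≈6.339096, sp=5, e=sp−y≈-1.339096; I≈4.797396, D=e−e_prev≈-3.151057; u=1/4·(-1.339096)+2·4.797396+1/4·(-3.151057)≈8.472253; next y=-1/10·6.339096+1/2·8.472253≈3.602217
n=7: y≈3.602217, sp=5, e=sp−y≈1.397783; I≈6.195179, D=e−e_prev≈2.736880; u=1/4·1.397783+2·6.195179+1/4·2.736880≈13.424023; next y=-1/10·3.602217+1/2·13.424023≈6.351790
n=8: y≈6.351790, sp=5, e=sp−y≈-1.351790; I≈4.843389, D=e−e_prev≈-2.749573; u=1/4·(-1.351790)+2·4.843389+1/4·(-2.749573)≈8.661437; next y=-1/10·6.351790+1/2·8.661437≈3.695539
n=9: y≈3.695539, sp=5, e=sp−y≈1.304461; I≈6.147849, D=e−e_prev≈2.656251; u=1/4·1.304461+2·6.147849+1/4·2.656251≈13.285877; next y=-1/10·3.695539+1/2·13.285877≈6.273384
n=10: y≈6.273384, sp=5, e=sp−y≈-1.273384; I≈4.874465, D=e−e_prev≈-2.577845; u=1/4·(-1.273384)+2·4.874465+1/4·(-2.577845)≈8.786123; next y=-1/10·6.273384+1/2·8.786123≈3.765723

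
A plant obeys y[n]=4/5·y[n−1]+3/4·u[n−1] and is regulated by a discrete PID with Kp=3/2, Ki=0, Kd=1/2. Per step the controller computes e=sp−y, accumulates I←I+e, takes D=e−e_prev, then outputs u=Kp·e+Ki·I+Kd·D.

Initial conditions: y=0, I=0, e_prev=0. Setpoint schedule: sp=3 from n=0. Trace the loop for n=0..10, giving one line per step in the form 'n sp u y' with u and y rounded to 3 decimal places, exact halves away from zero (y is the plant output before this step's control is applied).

0 3 6.000 0.000
1 3 -4.500 4.500
2 3 6.300 0.225
3 3 -5.198 4.905
4 3 6.901 0.026
5 3 -5.880 5.196
6 3 7.603 -0.253
7 3 -6.627 5.500
8 3 8.390 -0.570
9 3 -7.459 5.837
10 3 9.267 -0.925

(exact arithmetic carried between steps; '≈' marks a value shown rounded to 6 d.p. or computed from one; I and e_prev carry over from the previous line; the table rounds u and y to 3 d.p., halves away from zero)
n=0: y=0, sp=3, e=sp−y=3; I=3, D=e−e_prev=3; u=3/2·3+0·3+1/2·3=6; next y=4/5·0+3/4·6=4.5
n=1: y=4.5, sp=3, e=sp−y=-1.5; I=1.5, D=e−e_prev=-4.5; u=3/2·(-1.5)+0·1.5+1/2·(-4.5)=-4.5; next y=4/5·4.5+3/4·(-4.5)=0.225
n=2: y=0.225, sp=3, e=sp−y=2.775; I=4.275, D=e−e_prev=4.275; u=3/2·2.775+0·4.275+1/2·4.275=6.3; next y=4/5·0.225+3/4·6.3=4.905
n=3: y=4.905, sp=3, e=sp−y=-1.905; I=2.37, D=e−e_prev=-4.68; u=3/2·(-1.905)+0·2.37+1/2·(-4.68)=-5.1975; next y=4/5·4.905+3/4·(-5.1975)=0.025875
n=4: y=0.025875, sp=3, e=sp−y=2.974125; I=5.344125, D=e−e_prev=4.879125; u=3/2·2.974125+0·5.344125+1/2·4.879125=6.90075; next y=4/5·0.025875+3/4·6.90075≈5.196263
n=5: y≈5.196263, sp=3, e=sp−y≈-2.196263; I≈3.147863, D=e−e_prev≈-5.170388; u=3/2·(-2.196263)+0·3.147863+1/2·(-5.170388)≈-5.879588; next y=4/5·5.196263+3/4·(-5.879588)≈-0.252681
n=6: y≈-0.252681, sp=3, e=sp−y≈3.252681; I≈6.400543, D=e−e_prev≈5.448943; u=3/2·3.252681+0·6.400543+1/2·5.448943≈7.603493; next y=4/5·(-0.252681)+3/4·7.603493≈5.500475
n=7: y≈5.500475, sp=3, e=sp−y≈-2.500475; I≈3.900068, D=e−e_prev≈-5.753156; u=3/2·(-2.500475)+0·3.900068+1/2·(-5.753156)≈-6.627290; next y=4/5·5.500475+3/4·(-6.627290)≈-0.570088
n=8: y≈-0.570088, sp=3, e=sp−y≈3.570088; I≈7.470156, D=e−e_prev≈6.070563; u=3/2·3.570088+0·7.470156+1/2·6.070563≈8.390413; next y=4/5·(-0.570088)+3/4·8.390413≈5.836739
n=9: y≈5.836739, sp=3, e=sp−y≈-2.836739; I≈4.633416, D=e−e_prev≈-6.406827; u=3/2·(-2.836739)+0·4.633416+1/2·(-6.406827)≈-7.458523; next y=4/5·5.836739+3/4·(-7.458523)≈-0.924500
n=10: y≈-0.924500, sp=3, e=sp−y≈3.924500; I≈8.557917, D=e−e_prev≈6.761240; u=3/2·3.924500+0·8.557917+1/2·6.761240≈9.267371; next y=4/5·(-0.924500)+3/4·9.267371≈6.210928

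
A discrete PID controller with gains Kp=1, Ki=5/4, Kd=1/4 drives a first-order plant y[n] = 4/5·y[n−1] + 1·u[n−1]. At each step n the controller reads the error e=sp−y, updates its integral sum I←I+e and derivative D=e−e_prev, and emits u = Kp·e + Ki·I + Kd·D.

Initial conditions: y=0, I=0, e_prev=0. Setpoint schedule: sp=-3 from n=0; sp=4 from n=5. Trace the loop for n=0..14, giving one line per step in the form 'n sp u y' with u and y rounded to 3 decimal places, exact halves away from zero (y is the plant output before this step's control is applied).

0 -3 -7.500 0.000
1 -3 8.250 -7.500
2 -3 -12.375 2.250
3 -3 15.563 -10.575
4 -3 -22.369 7.103
5 4 46.396 -16.687
6 4 -59.776 33.046
7 4 82.312 -33.339
8 4 -110.060 55.641
9 4 150.605 -65.547
10 4 -202.044 98.167
11 4 275.369 -123.510
12 4 -370.840 176.561
13 4 503.857 -229.591
14 4 -680.130 320.184

(exact arithmetic carried between steps; '≈' marks a value shown rounded to 6 d.p. or computed from one; I and e_prev carry over from the previous line; the table rounds u and y to 3 d.p., halves away from zero)
n=0: y=0, sp=-3, e=sp−y=-3; I=-3, D=e−e_prev=-3; u=1·(-3)+5/4·(-3)+1/4·(-3)=-7.5; next y=4/5·0+1·(-7.5)=-7.5
n=1: y=-7.5, sp=-3, e=sp−y=4.5; I=1.5, D=e−e_prev=7.5; u=1·4.5+5/4·1.5+1/4·7.5=8.25; next y=4/5·(-7.5)+1·8.25=2.25
n=2: y=2.25, sp=-3, e=sp−y=-5.25; I=-3.75, D=e−e_prev=-9.75; u=1·(-5.25)+5/4·(-3.75)+1/4·(-9.75)=-12.375; next y=4/5·2.25+1·(-12.375)=-10.575
n=3: y=-10.575, sp=-3, e=sp−y=7.575; I=3.825, D=e−e_prev=12.825; u=1·7.575+5/4·3.825+1/4·12.825=15.5625; next y=4/5·(-10.575)+1·15.5625=7.1025
n=4: y=7.1025, sp=-3, e=sp−y=-10.1025; I=-6.2775, D=e−e_prev=-17.6775; u=1·(-10.1025)+5/4·(-6.2775)+1/4·(-17.6775)=-22.36875; next y=4/5·7.1025+1·(-22.36875)=-16.68675
n=5: y=-16.68675, sp=4, e=sp−y=20.68675; I=14.40925, D=e−e_prev=30.78925; u=1·20.68675+5/4·14.40925+1/4·30.78925=46.395625; next y=4/5·(-16.68675)+1·46.395625=33.046225
n=6: y=33.046225, sp=4, e=sp−y=-29.046225; I=-14.636975, D=e−e_prev=-49.732975; u=1·(-29.046225)+5/4·(-14.636975)+1/4·(-49.732975)≈-59.775688; next y=4/5·33.046225+1·(-59.775688)≈-33.338708
n=7: y≈-33.338708, sp=4, e=sp−y≈37.338708; I≈22.701733, D=e−e_prev≈66.384933; u=1·37.338708+5/4·22.701733+1/4·66.384933≈82.312106; next y=4/5·(-33.338708)+1·82.312106≈55.641140
n=8: y≈55.641140, sp=4, e=sp−y≈-51.641140; I≈-28.939408, D=e−e_prev≈-88.979848; u=1·(-51.641140)+5/4·(-28.939408)+1/4·(-88.979848)≈-110.060362; next y=4/5·55.641140+1·(-110.060362)≈-65.547450
n=9: y≈-65.547450, sp=4, e=sp−y≈69.547450; I≈40.608042, D=e−e_prev≈121.188590; u=1·69.547450+5/4·40.608042+1/4·121.188590≈150.604650; next y=4/5·(-65.547450)+1·150.604650≈98.166690
n=10: y≈98.166690, sp=4, e=sp−y≈-94.166690; I≈-53.558648, D=e−e_prev≈-163.714139; u=1·(-94.166690)+5/4·(-53.558648)+1/4·(-163.714139)≈-202.043535; next y=4/5·98.166690+1·(-202.043535)≈-123.510183
n=11: y≈-123.510183, sp=4, e=sp−y≈127.510183; I≈73.951535, D=e−e_prev≈221.676873; u=1·127.510183+5/4·73.951535+1/4·221.676873≈275.368819; next y=4/5·(-123.510183)+1·275.368819≈176.560673
n=12: y≈176.560673, sp=4, e=sp−y≈-172.560673; I≈-98.609138, D=e−e_prev≈-300.070856; u=1·(-172.560673)+5/4·(-98.609138)+1/4·(-300.070856)≈-370.839810; next y=4/5·176.560673+1·(-370.839810)≈-229.591272
n=13: y≈-229.591272, sp=4, e=sp−y≈233.591272; I≈134.982133, D=e−e_prev≈406.151945; u=1·233.591272+5/4·134.982133+1/4·406.151945≈503.856924; next y=4/5·(-229.591272)+1·503.856924≈320.183907
n=14: y≈320.183907, sp=4, e=sp−y≈-316.183907; I≈-181.201774, D=e−e_prev≈-549.775179; u=1·(-316.183907)+5/4·(-181.201774)+1/4·(-549.775179)≈-680.129919; next y=4/5·320.183907+1·(-680.129919)≈-423.982793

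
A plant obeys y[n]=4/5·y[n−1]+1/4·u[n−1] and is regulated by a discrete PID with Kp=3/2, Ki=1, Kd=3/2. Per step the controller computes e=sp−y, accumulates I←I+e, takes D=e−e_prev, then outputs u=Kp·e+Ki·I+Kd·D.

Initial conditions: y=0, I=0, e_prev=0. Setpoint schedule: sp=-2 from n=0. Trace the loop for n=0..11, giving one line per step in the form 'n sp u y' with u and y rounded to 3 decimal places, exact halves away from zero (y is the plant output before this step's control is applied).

(exact arithmetic carried between steps; '≈' marks a value shown rounded to 6 d.p. or computed from one; I and e_prev carry over from the previous line; the table rounds u and y to 3 d.p., halves away from zero)
n=0: y=0, sp=-2, e=sp−y=-2; I=-2, D=e−e_prev=-2; u=3/2·(-2)+1·(-2)+3/2·(-2)=-8; next y=4/5·0+1/4·(-8)=-2
n=1: y=-2, sp=-2, e=sp−y=0; I=-2, D=e−e_prev=2; u=3/2·0+1·(-2)+3/2·2=1; next y=4/5·(-2)+1/4·1=-1.35
n=2: y=-1.35, sp=-2, e=sp−y=-0.65; I=-2.65, D=e−e_prev=-0.65; u=3/2·(-0.65)+1·(-2.65)+3/2·(-0.65)=-4.6; next y=4/5·(-1.35)+1/4·(-4.6)=-2.23
n=3: y=-2.23, sp=-2, e=sp−y=0.23; I=-2.42, D=e−e_prev=0.88; u=3/2·0.23+1·(-2.42)+3/2·0.88=-0.755; next y=4/5·(-2.23)+1/4·(-0.755)=-1.97275
n=4: y=-1.97275, sp=-2, e=sp−y=-0.02725; I=-2.44725, D=e−e_prev=-0.25725; u=3/2·(-0.02725)+1·(-2.44725)+3/2·(-0.25725)=-2.874; next y=4/5·(-1.97275)+1/4·(-2.874)=-2.2967
n=5: y=-2.2967, sp=-2, e=sp−y=0.2967; I=-2.15055, D=e−e_prev=0.32395; u=3/2·0.2967+1·(-2.15055)+3/2·0.32395=-1.219575; next y=4/5·(-2.2967)+1/4·(-1.219575)≈-2.142254
n=6: y≈-2.142254, sp=-2, e=sp−y≈0.142254; I≈-2.008296, D=e−e_prev≈-0.154446; u=3/2·0.142254+1·(-2.008296)+3/2·(-0.154446)≈-2.026585; next y=4/5·(-2.142254)+1/4·(-2.026585)≈-2.220449
n=7: y≈-2.220449, sp=-2, e=sp−y≈0.220449; I≈-1.787847, D=e−e_prev≈0.078196; u=3/2·0.220449+1·(-1.787847)+3/2·0.078196≈-1.339880; next y=4/5·(-2.220449)+1/4·(-1.339880)≈-2.111329
n=8: y≈-2.111329, sp=-2, e=sp−y≈0.111329; I≈-1.676518, D=e−e_prev≈-0.109120; u=3/2·0.111329+1·(-1.676518)+3/2·(-0.109120)≈-1.673203; next y=4/5·(-2.111329)+1/4·(-1.673203)≈-2.107364
n=9: y≈-2.107364, sp=-2, e=sp−y≈0.107364; I≈-1.569153, D=e−e_prev≈-0.003965; u=3/2·0.107364+1·(-1.569153)+3/2·(-0.003965)≈-1.414054; next y=4/5·(-2.107364)+1/4·(-1.414054)≈-2.039405
n=10: y≈-2.039405, sp=-2, e=sp−y≈0.039405; I≈-1.529748, D=e−e_prev≈-0.067959; u=3/2·0.039405+1·(-1.529748)+3/2·(-0.067959)≈-1.572580; next y=4/5·(-2.039405)+1/4·(-1.572580)≈-2.024669
n=11: y≈-2.024669, sp=-2, e=sp−y≈0.024669; I≈-1.505079, D=e−e_prev≈-0.014736; u=3/2·0.024669+1·(-1.505079)+3/2·(-0.014736)≈-1.490180; next y=4/5·(-2.024669)+1/4·(-1.490180)≈-1.992280

0 -2 -8.000 0.000
1 -2 1.000 -2.000
2 -2 -4.600 -1.350
3 -2 -0.755 -2.230
4 -2 -2.874 -1.973
5 -2 -1.220 -2.297
6 -2 -2.027 -2.142
7 -2 -1.340 -2.220
8 -2 -1.673 -2.111
9 -2 -1.414 -2.107
10 -2 -1.573 -2.039
11 -2 -1.490 -2.025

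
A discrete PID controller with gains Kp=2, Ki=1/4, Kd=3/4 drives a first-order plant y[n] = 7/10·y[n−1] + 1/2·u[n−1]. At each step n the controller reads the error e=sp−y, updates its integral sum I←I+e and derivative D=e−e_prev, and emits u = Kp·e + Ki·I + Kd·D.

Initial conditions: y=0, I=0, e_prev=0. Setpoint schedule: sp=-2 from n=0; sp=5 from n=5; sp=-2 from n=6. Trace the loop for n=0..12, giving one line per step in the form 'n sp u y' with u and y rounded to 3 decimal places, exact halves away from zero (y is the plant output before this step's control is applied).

(exact arithmetic carried between steps; '≈' marks a value shown rounded to 6 d.p. or computed from one; I and e_prev carry over from the previous line; the table rounds u and y to 3 d.p., halves away from zero)
n=0: y=0, sp=-2, e=sp−y=-2; I=-2, D=e−e_prev=-2; u=2·(-2)+1/4·(-2)+3/4·(-2)=-6; next y=7/10·0+1/2·(-6)=-3
n=1: y=-3, sp=-2, e=sp−y=1; I=-1, D=e−e_prev=3; u=2·1+1/4·(-1)+3/4·3=4; next y=7/10·(-3)+1/2·4=-0.1
n=2: y=-0.1, sp=-2, e=sp−y=-1.9; I=-2.9, D=e−e_prev=-2.9; u=2·(-1.9)+1/4·(-2.9)+3/4·(-2.9)=-6.7; next y=7/10·(-0.1)+1/2·(-6.7)=-3.42
n=3: y=-3.42, sp=-2, e=sp−y=1.42; I=-1.48, D=e−e_prev=3.32; u=2·1.42+1/4·(-1.48)+3/4·3.32=4.96; next y=7/10·(-3.42)+1/2·4.96=0.086
n=4: y=0.086, sp=-2, e=sp−y=-2.086; I=-3.566, D=e−e_prev=-3.506; u=2·(-2.086)+1/4·(-3.566)+3/4·(-3.506)=-7.693; next y=7/10·0.086+1/2·(-7.693)=-3.7863
n=5: y=-3.7863, sp=5, e=sp−y=8.7863; I=5.2203, D=e−e_prev=10.8723; u=2·8.7863+1/4·5.2203+3/4·10.8723=27.0319; next y=7/10·(-3.7863)+1/2·27.0319=10.86554
n=6: y=10.86554, sp=-2, e=sp−y=-12.86554; I=-7.64524, D=e−e_prev=-21.65184; u=2·(-12.86554)+1/4·(-7.64524)+3/4·(-21.65184)=-43.88127; next y=7/10·10.86554+1/2·(-43.88127)=-14.334757
n=7: y=-14.334757, sp=-2, e=sp−y=12.334757; I=4.689517, D=e−e_prev=25.200297; u=2·12.334757+1/4·4.689517+3/4·25.200297=44.742116; next y=7/10·(-14.334757)+1/2·44.742116≈12.336728
n=8: y≈12.336728, sp=-2, e=sp−y≈-14.336728; I≈-9.647211, D=e−e_prev≈-26.671485; u=2·(-14.336728)+1/4·(-9.647211)+3/4·(-26.671485)≈-51.088873; next y=7/10·12.336728+1/2·(-51.088873)≈-16.908727
n=9: y≈-16.908727, sp=-2, e=sp−y≈14.908727; I≈5.261516, D=e−e_prev≈29.245455; u=2·14.908727+1/4·5.261516+3/4·29.245455≈53.066923; next y=7/10·(-16.908727)+1/2·53.066923≈14.697353
n=10: y≈14.697353, sp=-2, e=sp−y≈-16.697353; I≈-11.435837, D=e−e_prev≈-31.606080; u=2·(-16.697353)+1/4·(-11.435837)+3/4·(-31.606080)≈-59.958225; next y=7/10·14.697353+1/2·(-59.958225)≈-19.690965
n=11: y≈-19.690965, sp=-2, e=sp−y≈17.690965; I≈6.255128, D=e−e_prev≈34.388319; u=2·17.690965+1/4·6.255128+3/4·34.388319≈62.736952; next y=7/10·(-19.690965)+1/2·62.736952≈17.584800
n=12: y≈17.584800, sp=-2, e=sp−y≈-19.584800; I≈-13.329672, D=e−e_prev≈-37.275766; u=2·(-19.584800)+1/4·(-13.329672)+3/4·(-37.275766)≈-70.458842; next y=7/10·17.584800+1/2·(-70.458842)≈-22.920061

0 -2 -6.000 0.000
1 -2 4.000 -3.000
2 -2 -6.700 -0.100
3 -2 4.960 -3.420
4 -2 -7.693 0.086
5 5 27.032 -3.786
6 -2 -43.881 10.866
7 -2 44.742 -14.335
8 -2 -51.089 12.337
9 -2 53.067 -16.909
10 -2 -59.958 14.697
11 -2 62.737 -19.691
12 -2 -70.459 17.585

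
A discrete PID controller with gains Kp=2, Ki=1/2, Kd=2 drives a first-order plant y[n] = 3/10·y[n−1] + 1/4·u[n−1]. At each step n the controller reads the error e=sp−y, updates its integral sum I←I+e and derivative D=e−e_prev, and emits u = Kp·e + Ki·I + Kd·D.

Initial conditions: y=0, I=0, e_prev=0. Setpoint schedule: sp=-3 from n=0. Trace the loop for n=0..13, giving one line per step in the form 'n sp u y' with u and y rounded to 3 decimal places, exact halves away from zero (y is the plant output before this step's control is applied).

0 -3 -13.500 0.000
1 -3 6.188 -3.375
2 -3 -17.967 0.534
3 -3 9.981 -4.331
4 -3 -23.958 1.196
5 -3 15.718 -5.631
6 -3 -32.039 2.240
7 -3 24.183 -7.338
8 -3 -43.124 3.845
9 -3 36.443 -9.628
10 -3 -58.513 6.223
11 -3 54.004 -12.761
12 -3 -80.036 9.673
13 -3 79.005 -17.107

(exact arithmetic carried between steps; '≈' marks a value shown rounded to 6 d.p. or computed from one; I and e_prev carry over from the previous line; the table rounds u and y to 3 d.p., halves away from zero)
n=0: y=0, sp=-3, e=sp−y=-3; I=-3, D=e−e_prev=-3; u=2·(-3)+1/2·(-3)+2·(-3)=-13.5; next y=3/10·0+1/4·(-13.5)=-3.375
n=1: y=-3.375, sp=-3, e=sp−y=0.375; I=-2.625, D=e−e_prev=3.375; u=2·0.375+1/2·(-2.625)+2·3.375=6.1875; next y=3/10·(-3.375)+1/4·6.1875=0.534375
n=2: y=0.534375, sp=-3, e=sp−y=-3.534375; I=-6.159375, D=e−e_prev=-3.909375; u=2·(-3.534375)+1/2·(-6.159375)+2·(-3.909375)≈-17.967188; next y=3/10·0.534375+1/4·(-17.967188)≈-4.331484
n=3: y≈-4.331484, sp=-3, e=sp−y≈1.331484; I≈-4.827891, D=e−e_prev≈4.865859; u=2·1.331484+1/2·(-4.827891)+2·4.865859≈9.980742; next y=3/10·(-4.331484)+1/4·9.980742≈1.195740
n=4: y≈1.195740, sp=-3, e=sp−y≈-4.195740; I≈-9.023631, D=e−e_prev≈-5.527225; u=2·(-4.195740)+1/2·(-9.023631)+2·(-5.527225)≈-23.957745; next y=3/10·1.195740+1/4·(-23.957745)≈-5.630714
n=5: y≈-5.630714, sp=-3, e=sp−y≈2.630714; I≈-6.392917, D=e−e_prev≈6.826454; u=2·2.630714+1/2·(-6.392917)+2·6.826454≈15.717879; next y=3/10·(-5.630714)+1/4·15.717879≈2.240255
n=6: y≈2.240255, sp=-3, e=sp−y≈-5.240255; I≈-11.633172, D=e−e_prev≈-7.870970; u=2·(-5.240255)+1/2·(-11.633172)+2·(-7.870970)≈-32.039036; next y=3/10·2.240255+1/4·(-32.039036)≈-7.337682
n=7: y≈-7.337682, sp=-3, e=sp−y≈4.337682; I≈-7.295490, D=e−e_prev≈9.577938; u=2·4.337682+1/2·(-7.295490)+2·9.577938≈24.183496; next y=3/10·(-7.337682)+1/4·24.183496≈3.844569
n=8: y≈3.844569, sp=-3, e=sp−y≈-6.844569; I≈-14.140059, D=e−e_prev≈-11.182252; u=2·(-6.844569)+1/2·(-14.140059)+2·(-11.182252)≈-43.123671; next y=3/10·3.844569+1/4·(-43.123671)≈-9.627547
n=9: y≈-9.627547, sp=-3, e=sp−y≈6.627547; I≈-7.512512, D=e−e_prev≈13.472116; u=2·6.627547+1/2·(-7.512512)+2·13.472116≈36.443071; next y=3/10·(-9.627547)+1/4·36.443071≈6.222504
n=10: y≈6.222504, sp=-3, e=sp−y≈-9.222504; I≈-16.735015, D=e−e_prev≈-15.850051; u=2·(-9.222504)+1/2·(-16.735015)+2·(-15.850051)≈-58.512616; next y=3/10·6.222504+1/4·(-58.512616)≈-12.761403
n=11: y≈-12.761403, sp=-3, e=sp−y≈9.761403; I≈-6.973612, D=e−e_prev≈18.983907; u=2·9.761403+1/2·(-6.973612)+2·18.983907≈54.003813; next y=3/10·(-12.761403)+1/4·54.003813≈9.672532
n=12: y≈9.672532, sp=-3, e=sp−y≈-12.672532; I≈-19.646145, D=e−e_prev≈-22.433935; u=2·(-12.672532)+1/2·(-19.646145)+2·(-22.433935)≈-80.036008; next y=3/10·9.672532+1/4·(-80.036008)≈-17.107242
n=13: y≈-17.107242, sp=-3, e=sp−y≈14.107242; I≈-5.538903, D=e−e_prev≈26.779775; u=2·14.107242+1/2·(-5.538903)+2·26.779775≈79.004582; next y=3/10·(-17.107242)+1/4·79.004582≈14.618973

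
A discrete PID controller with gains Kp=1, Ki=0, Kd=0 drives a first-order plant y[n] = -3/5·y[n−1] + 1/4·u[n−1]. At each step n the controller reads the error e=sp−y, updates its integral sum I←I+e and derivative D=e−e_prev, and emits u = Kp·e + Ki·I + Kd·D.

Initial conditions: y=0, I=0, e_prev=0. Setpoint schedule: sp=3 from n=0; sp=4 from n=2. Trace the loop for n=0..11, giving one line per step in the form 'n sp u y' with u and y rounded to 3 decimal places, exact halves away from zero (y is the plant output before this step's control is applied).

(exact arithmetic carried between steps; '≈' marks a value shown rounded to 6 d.p. or computed from one; I and e_prev carry over from the previous line; the table rounds u and y to 3 d.p., halves away from zero)
n=0: y=0, sp=3, e=sp−y=3; I=3, D=e−e_prev=3; u=1·3+0·3+0·3=3; next y=-3/5·0+1/4·3=0.75
n=1: y=0.75, sp=3, e=sp−y=2.25; I=5.25, D=e−e_prev=-0.75; u=1·2.25+0·5.25+0·(-0.75)=2.25; next y=-3/5·0.75+1/4·2.25=0.1125
n=2: y=0.1125, sp=4, e=sp−y=3.8875; I=9.1375, D=e−e_prev=1.6375; u=1·3.8875+0·9.1375+0·1.6375=3.8875; next y=-3/5·0.1125+1/4·3.8875=0.904375
n=3: y=0.904375, sp=4, e=sp−y=3.095625; I=12.233125, D=e−e_prev=-0.791875; u=1·3.095625+0·12.233125+0·(-0.791875)=3.095625; next y=-3/5·0.904375+1/4·3.095625≈0.231281
n=4: y≈0.231281, sp=4, e=sp−y≈3.768719; I≈16.001844, D=e−e_prev≈0.673094; u=1·3.768719+0·16.001844+0·0.673094≈3.768719; next y=-3/5·0.231281+1/4·3.768719≈0.803411
n=5: y≈0.803411, sp=4, e=sp−y≈3.196589; I≈19.198433, D=e−e_prev≈-0.572130; u=1·3.196589+0·19.198433+0·(-0.572130)≈3.196589; next y=-3/5·0.803411+1/4·3.196589≈0.317101
n=6: y≈0.317101, sp=4, e=sp−y≈3.682899; I≈22.881332, D=e−e_prev≈0.486310; u=1·3.682899+0·22.881332+0·0.486310≈3.682899; next y=-3/5·0.317101+1/4·3.682899≈0.730464
n=7: y≈0.730464, sp=4, e=sp−y≈3.269536; I≈26.150868, D=e−e_prev≈-0.413364; u=1·3.269536+0·26.150868+0·(-0.413364)≈3.269536; next y=-3/5·0.730464+1/4·3.269536≈0.379105
n=8: y≈0.379105, sp=4, e=sp−y≈3.620895; I≈29.771762, D=e−e_prev≈0.351359; u=1·3.620895+0·29.771762+0·0.351359≈3.620895; next y=-3/5·0.379105+1/4·3.620895≈0.677761
n=9: y≈0.677761, sp=4, e=sp−y≈3.322239; I≈33.094002, D=e−e_prev≈-0.298655; u=1·3.322239+0·33.094002+0·(-0.298655)≈3.322239; next y=-3/5·0.677761+1/4·3.322239≈0.423904
n=10: y≈0.423904, sp=4, e=sp−y≈3.576096; I≈36.670098, D=e−e_prev≈0.253857; u=1·3.576096+0·36.670098+0·0.253857≈3.576096; next y=-3/5·0.423904+1/4·3.576096≈0.639682
n=11: y≈0.639682, sp=4, e=sp−y≈3.360318; I≈40.030416, D=e−e_prev≈-0.215778; u=1·3.360318+0·40.030416+0·(-0.215778)≈3.360318; next y=-3/5·0.639682+1/4·3.360318≈0.456270

0 3 3.000 0.000
1 3 2.250 0.750
2 4 3.888 0.113
3 4 3.096 0.904
4 4 3.769 0.231
5 4 3.197 0.803
6 4 3.683 0.317
7 4 3.270 0.730
8 4 3.621 0.379
9 4 3.322 0.678
10 4 3.576 0.424
11 4 3.360 0.640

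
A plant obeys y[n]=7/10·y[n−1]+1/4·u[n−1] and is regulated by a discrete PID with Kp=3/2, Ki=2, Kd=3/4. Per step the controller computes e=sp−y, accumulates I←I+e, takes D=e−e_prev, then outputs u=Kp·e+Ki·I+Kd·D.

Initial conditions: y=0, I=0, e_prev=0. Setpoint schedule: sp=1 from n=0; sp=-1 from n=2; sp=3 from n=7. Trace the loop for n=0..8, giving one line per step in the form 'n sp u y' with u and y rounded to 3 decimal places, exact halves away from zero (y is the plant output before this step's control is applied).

(exact arithmetic carried between steps; '≈' marks a value shown rounded to 6 d.p. or computed from one; I and e_prev carry over from the previous line; the table rounds u and y to 3 d.p., halves away from zero)
n=0: y=0, sp=1, e=sp−y=1; I=1, D=e−e_prev=1; u=3/2·1+2·1+3/4·1=4.25; next y=7/10·0+1/4·4.25=1.0625
n=1: y=1.0625, sp=1, e=sp−y=-0.0625; I=0.9375, D=e−e_prev=-1.0625; u=3/2·(-0.0625)+2·0.9375+3/4·(-1.0625)=0.984375; next y=7/10·1.0625+1/4·0.984375≈0.989844
n=2: y≈0.989844, sp=-1, e=sp−y≈-1.989844; I≈-1.052344, D=e−e_prev≈-1.927344; u=3/2·(-1.989844)+2·(-1.052344)+3/4·(-1.927344)≈-6.534961; next y=7/10·0.989844+1/4·(-6.534961)≈-0.940850
n=3: y≈-0.940850, sp=-1, e=sp−y≈-0.059150; I≈-1.111494, D=e−e_prev≈1.930693; u=3/2·(-0.059150)+2·(-1.111494)+3/4·1.930693≈-0.863694; next y=7/10·(-0.940850)+1/4·(-0.863694)≈-0.874518
n=4: y≈-0.874518, sp=-1, e=sp−y≈-0.125482; I≈-1.236976, D=e−e_prev≈-0.066331; u=3/2·(-0.125482)+2·(-1.236976)+3/4·(-0.066331)≈-2.711923; next y=7/10·(-0.874518)+1/4·(-2.711923)≈-1.290144
n=5: y≈-1.290144, sp=-1, e=sp−y≈0.290144; I≈-0.946832, D=e−e_prev≈0.415625; u=3/2·0.290144+2·(-0.946832)+3/4·0.415625≈-1.146731; next y=7/10·(-1.290144)+1/4·(-1.146731)≈-1.189783
n=6: y≈-1.189783, sp=-1, e=sp−y≈0.189783; I≈-0.757049, D=e−e_prev≈-0.100360; u=3/2·0.189783+2·(-0.757049)+3/4·(-0.100360)≈-1.304694; next y=7/10·(-1.189783)+1/4·(-1.304694)≈-1.159022
n=7: y≈-1.159022, sp=3, e=sp−y≈4.159022; I≈3.401972, D=e−e_prev≈3.969239; u=3/2·4.159022+2·3.401972+3/4·3.969239≈16.019406; next y=7/10·(-1.159022)+1/4·16.019406≈3.193536
n=8: y≈3.193536, sp=3, e=sp−y≈-0.193536; I≈3.208436, D=e−e_prev≈-4.352558; u=3/2·(-0.193536)+2·3.208436+3/4·(-4.352558)≈2.862149; next y=7/10·3.193536+1/4·2.862149≈2.951013

0 1 4.250 0.000
1 1 0.984 1.063
2 -1 -6.535 0.990
3 -1 -0.864 -0.941
4 -1 -2.712 -0.875
5 -1 -1.147 -1.290
6 -1 -1.305 -1.190
7 3 16.019 -1.159
8 3 2.862 3.194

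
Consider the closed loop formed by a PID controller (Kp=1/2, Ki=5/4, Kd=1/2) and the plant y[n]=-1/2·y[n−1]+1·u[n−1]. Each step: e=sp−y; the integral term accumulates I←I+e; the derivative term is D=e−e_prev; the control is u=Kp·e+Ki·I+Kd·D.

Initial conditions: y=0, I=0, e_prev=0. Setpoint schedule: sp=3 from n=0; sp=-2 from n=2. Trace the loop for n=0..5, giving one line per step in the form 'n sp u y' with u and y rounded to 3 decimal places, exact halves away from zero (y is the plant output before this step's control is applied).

0 3 6.750 0.000
1 3 -6.188 6.750
2 -2 17.953 -9.563
3 -2 -50.918 22.734
4 -2 125.606 -62.285
5 -2 -334.374 156.749

(exact arithmetic carried between steps; '≈' marks a value shown rounded to 6 d.p. or computed from one; I and e_prev carry over from the previous line; the table rounds u and y to 3 d.p., halves away from zero)
n=0: y=0, sp=3, e=sp−y=3; I=3, D=e−e_prev=3; u=1/2·3+5/4·3+1/2·3=6.75; next y=-1/2·0+1·6.75=6.75
n=1: y=6.75, sp=3, e=sp−y=-3.75; I=-0.75, D=e−e_prev=-6.75; u=1/2·(-3.75)+5/4·(-0.75)+1/2·(-6.75)=-6.1875; next y=-1/2·6.75+1·(-6.1875)=-9.5625
n=2: y=-9.5625, sp=-2, e=sp−y=7.5625; I=6.8125, D=e−e_prev=11.3125; u=1/2·7.5625+5/4·6.8125+1/2·11.3125=17.953125; next y=-1/2·(-9.5625)+1·17.953125=22.734375
n=3: y=22.734375, sp=-2, e=sp−y=-24.734375; I=-17.921875, D=e−e_prev=-32.296875; u=1/2·(-24.734375)+5/4·(-17.921875)+1/2·(-32.296875)≈-50.917969; next y=-1/2·22.734375+1·(-50.917969)≈-62.285156
n=4: y≈-62.285156, sp=-2, e=sp−y≈60.285156; I≈42.363281, D=e−e_prev≈85.019531; u=1/2·60.285156+5/4·42.363281+1/2·85.019531≈125.606445; next y=-1/2·(-62.285156)+1·125.606445≈156.749023
n=5: y≈156.749023, sp=-2, e=sp−y≈-158.749023; I≈-116.385742, D=e−e_prev≈-219.034180; u=1/2·(-158.749023)+5/4·(-116.385742)+1/2·(-219.034180)≈-334.373779; next y=-1/2·156.749023+1·(-334.373779)≈-412.748291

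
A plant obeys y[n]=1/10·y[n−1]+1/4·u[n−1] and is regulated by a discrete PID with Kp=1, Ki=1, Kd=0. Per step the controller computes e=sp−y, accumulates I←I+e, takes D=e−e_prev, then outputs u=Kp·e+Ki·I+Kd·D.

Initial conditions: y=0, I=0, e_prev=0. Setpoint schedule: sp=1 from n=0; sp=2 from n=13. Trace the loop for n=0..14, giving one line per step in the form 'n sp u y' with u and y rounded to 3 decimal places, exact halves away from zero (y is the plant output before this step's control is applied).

(exact arithmetic carried between steps; '≈' marks a value shown rounded to 6 d.p. or computed from one; I and e_prev carry over from the previous line; the table rounds u and y to 3 d.p., halves away from zero)
n=0: y=0, sp=1, e=sp−y=1; I=1, D=e−e_prev=1; u=1·1+1·1+0·1=2; next y=1/10·0+1/4·2=0.5
n=1: y=0.5, sp=1, e=sp−y=0.5; I=1.5, D=e−e_prev=-0.5; u=1·0.5+1·1.5+0·(-0.5)=2; next y=1/10·0.5+1/4·2=0.55
n=2: y=0.55, sp=1, e=sp−y=0.45; I=1.95, D=e−e_prev=-0.05; u=1·0.45+1·1.95+0·(-0.05)=2.4; next y=1/10·0.55+1/4·2.4=0.655
n=3: y=0.655, sp=1, e=sp−y=0.345; I=2.295, D=e−e_prev=-0.105; u=1·0.345+1·2.295+0·(-0.105)=2.64; next y=1/10·0.655+1/4·2.64=0.7255
n=4: y=0.7255, sp=1, e=sp−y=0.2745; I=2.5695, D=e−e_prev=-0.0705; u=1·0.2745+1·2.5695+0·(-0.0705)=2.844; next y=1/10·0.7255+1/4·2.844=0.78355
n=5: y=0.78355, sp=1, e=sp−y=0.21645; I=2.78595, D=e−e_prev=-0.05805; u=1·0.21645+1·2.78595+0·(-0.05805)=3.0024; next y=1/10·0.78355+1/4·3.0024=0.828955
n=6: y=0.828955, sp=1, e=sp−y=0.171045; I=2.956995, D=e−e_prev=-0.045405; u=1·0.171045+1·2.956995+0·(-0.045405)=3.12804; next y=1/10·0.828955+1/4·3.12804≈0.864906
n=7: y≈0.864906, sp=1, e=sp−y≈0.135095; I≈3.092090, D=e−e_prev≈-0.035951; u=1·0.135095+1·3.092090+0·(-0.035951)≈3.227184; next y=1/10·0.864906+1/4·3.227184≈0.893287
n=8: y≈0.893287, sp=1, e=sp−y≈0.106713; I≈3.198803, D=e−e_prev≈-0.028381; u=1·0.106713+1·3.198803+0·(-0.028381)≈3.305516; next y=1/10·0.893287+1/4·3.305516≈0.915708
n=9: y≈0.915708, sp=1, e=sp−y≈0.084292; I≈3.283095, D=e−e_prev≈-0.022421; u=1·0.084292+1·3.283095+0·(-0.022421)≈3.367387; next y=1/10·0.915708+1/4·3.367387≈0.933418
n=10: y≈0.933418, sp=1, e=sp−y≈0.066582; I≈3.349678, D=e−e_prev≈-0.017710; u=1·0.066582+1·3.349678+0·(-0.017710)≈3.416260; next y=1/10·0.933418+1/4·3.416260≈0.947407
n=11: y≈0.947407, sp=1, e=sp−y≈0.052593; I≈3.402271, D=e−e_prev≈-0.013989; u=1·0.052593+1·3.402271+0·(-0.013989)≈3.454864; next y=1/10·0.947407+1/4·3.454864≈0.958457
n=12: y≈0.958457, sp=1, e=sp−y≈0.041543; I≈3.443814, D=e−e_prev≈-0.011050; u=1·0.041543+1·3.443814+0·(-0.011050)≈3.485357; next y=1/10·0.958457+1/4·3.485357≈0.967185
n=13: y≈0.967185, sp=2, e=sp−y≈1.032815; I≈4.476629, D=e−e_prev≈0.991272; u=1·1.032815+1·4.476629+0·0.991272≈5.509444; next y=1/10·0.967185+1/4·5.509444≈1.474080
n=14: y≈1.474080, sp=2, e=sp−y≈0.525920; I≈5.002550, D=e−e_prev≈-0.506894; u=1·0.525920+1·5.002550+0·(-0.506894)≈5.528470; next y=1/10·1.474080+1/4·5.528470≈1.529525

0 1 2.000 0.000
1 1 2.000 0.500
2 1 2.400 0.550
3 1 2.640 0.655
4 1 2.844 0.726
5 1 3.002 0.784
6 1 3.128 0.829
7 1 3.227 0.865
8 1 3.306 0.893
9 1 3.367 0.916
10 1 3.416 0.933
11 1 3.455 0.947
12 1 3.485 0.958
13 2 5.509 0.967
14 2 5.528 1.474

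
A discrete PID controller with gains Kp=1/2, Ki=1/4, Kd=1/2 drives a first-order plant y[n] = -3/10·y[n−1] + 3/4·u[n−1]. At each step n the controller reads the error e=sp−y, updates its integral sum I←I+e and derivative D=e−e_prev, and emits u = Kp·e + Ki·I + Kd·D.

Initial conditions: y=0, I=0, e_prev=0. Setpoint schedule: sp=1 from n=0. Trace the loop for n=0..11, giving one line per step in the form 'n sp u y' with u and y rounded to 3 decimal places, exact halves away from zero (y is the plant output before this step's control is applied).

(exact arithmetic carried between steps; '≈' marks a value shown rounded to 6 d.p. or computed from one; I and e_prev carry over from the previous line; the table rounds u and y to 3 d.p., halves away from zero)
n=0: y=0, sp=1, e=sp−y=1; I=1, D=e−e_prev=1; u=1/2·1+1/4·1+1/2·1=1.25; next y=-3/10·0+3/4·1.25=0.9375
n=1: y=0.9375, sp=1, e=sp−y=0.0625; I=1.0625, D=e−e_prev=-0.9375; u=1/2·0.0625+1/4·1.0625+1/2·(-0.9375)=-0.171875; next y=-3/10·0.9375+3/4·(-0.171875)≈-0.410156
n=2: y≈-0.410156, sp=1, e=sp−y≈1.410156; I≈2.472656, D=e−e_prev≈1.347656; u=1/2·1.410156+1/4·2.472656+1/2·1.347656≈1.997070; next y=-3/10·(-0.410156)+3/4·1.997070≈1.620850
n=3: y≈1.620850, sp=1, e=sp−y≈-0.620850; I≈1.851807, D=e−e_prev≈-2.031006; u=1/2·(-0.620850)+1/4·1.851807+1/2·(-2.031006)≈-0.862976; next y=-3/10·1.620850+3/4·(-0.862976)≈-1.133487
n=4: y≈-1.133487, sp=1, e=sp−y≈2.133487; I≈3.985294, D=e−e_prev≈2.754337; u=1/2·2.133487+1/4·3.985294+1/2·2.754337≈3.440235; next y=-3/10·(-1.133487)+3/4·3.440235≈2.920222
n=5: y≈2.920222, sp=1, e=sp−y≈-1.920222; I≈2.065071, D=e−e_prev≈-4.053709; u=1/2·(-1.920222)+1/4·2.065071+1/2·(-4.053709)≈-2.470698; next y=-3/10·2.920222+3/4·(-2.470698)≈-2.729090
n=6: y≈-2.729090, sp=1, e=sp−y≈3.729090; I≈5.794161, D=e−e_prev≈5.649313; u=1/2·3.729090+1/4·5.794161+1/2·5.649313≈6.137742; next y=-3/10·(-2.729090)+3/4·6.137742≈5.422034
n=7: y≈5.422034, sp=1, e=sp−y≈-4.422034; I≈1.372128, D=e−e_prev≈-8.151124; u=1/2·(-4.422034)+1/4·1.372128+1/2·(-8.151124)≈-5.943547; next y=-3/10·5.422034+3/4·(-5.943547)≈-6.084270
n=8: y≈-6.084270, sp=1, e=sp−y≈7.084270; I≈8.456398, D=e−e_prev≈11.506304; u=1/2·7.084270+1/4·8.456398+1/2·11.506304≈11.409386; next y=-3/10·(-6.084270)+3/4·11.409386≈10.382321
n=9: y≈10.382321, sp=1, e=sp−y≈-9.382321; I≈-0.925923, D=e−e_prev≈-16.466591; u=1/2·(-9.382321)+1/4·(-0.925923)+1/2·(-16.466591)≈-13.155937; next y=-3/10·10.382321+3/4·(-13.155937)≈-12.981649
n=10: y≈-12.981649, sp=1, e=sp−y≈13.981649; I≈13.055726, D=e−e_prev≈23.363969; u=1/2·13.981649+1/4·13.055726+1/2·23.363969≈21.936740; next y=-3/10·(-12.981649)+3/4·21.936740≈20.347050
n=11: y≈20.347050, sp=1, e=sp−y≈-19.347050; I≈-6.291324, D=e−e_prev≈-33.328699; u=1/2·(-19.347050)+1/4·(-6.291324)+1/2·(-33.328699)≈-27.910705; next y=-3/10·20.347050+3/4·(-27.910705)≈-27.037144

0 1 1.250 0.000
1 1 -0.172 0.938
2 1 1.997 -0.410
3 1 -0.863 1.621
4 1 3.440 -1.133
5 1 -2.471 2.920
6 1 6.138 -2.729
7 1 -5.944 5.422
8 1 11.409 -6.084
9 1 -13.156 10.382
10 1 21.937 -12.982
11 1 -27.911 20.347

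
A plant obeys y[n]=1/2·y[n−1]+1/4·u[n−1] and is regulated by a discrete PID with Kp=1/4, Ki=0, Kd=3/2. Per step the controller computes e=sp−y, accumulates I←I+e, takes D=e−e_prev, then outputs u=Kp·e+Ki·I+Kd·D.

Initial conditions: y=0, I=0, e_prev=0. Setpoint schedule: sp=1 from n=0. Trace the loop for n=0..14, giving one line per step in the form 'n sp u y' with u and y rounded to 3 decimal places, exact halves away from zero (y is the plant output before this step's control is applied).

0 1 1.750 0.000
1 1 -0.516 0.438
2 1 0.749 0.090
3 1 -0.022 0.232
4 1 0.405 0.111
5 1 0.142 0.156
6 1 0.286 0.114
7 1 0.196 0.128
8 1 0.244 0.113
9 1 0.214 0.118
10 1 0.230 0.112
11 1 0.220 0.114
12 1 0.225 0.112
13 1 0.221 0.112
14 1 0.223 0.111

(exact arithmetic carried between steps; '≈' marks a value shown rounded to 6 d.p. or computed from one; I and e_prev carry over from the previous line; the table rounds u and y to 3 d.p., halves away from zero)
n=0: y=0, sp=1, e=sp−y=1; I=1, D=e−e_prev=1; u=1/4·1+0·1+3/2·1=1.75; next y=1/2·0+1/4·1.75=0.4375
n=1: y=0.4375, sp=1, e=sp−y=0.5625; I=1.5625, D=e−e_prev=-0.4375; u=1/4·0.5625+0·1.5625+3/2·(-0.4375)=-0.515625; next y=1/2·0.4375+1/4·(-0.515625)≈0.089844
n=2: y≈0.089844, sp=1, e=sp−y≈0.910156; I≈2.472656, D=e−e_prev≈0.347656; u=1/4·0.910156+0·2.472656+3/2·0.347656≈0.749023; next y=1/2·0.089844+1/4·0.749023≈0.232178
n=3: y≈0.232178, sp=1, e=sp−y≈0.767822; I≈3.240479, D=e−e_prev≈-0.142334; u=1/4·0.767822+0·3.240479+3/2·(-0.142334)≈-0.021545; next y=1/2·0.232178+1/4·(-0.021545)≈0.110703
n=4: y≈0.110703, sp=1, e=sp−y≈0.889297; I≈4.129776, D=e−e_prev≈0.121475; u=1/4·0.889297+0·4.129776+3/2·0.121475≈0.404537; next y=1/2·0.110703+1/4·0.404537≈0.156486
n=5: y≈0.156486, sp=1, e=sp−y≈0.843514; I≈4.973290, D=e−e_prev≈-0.045783; u=1/4·0.843514+0·4.973290+3/2·(-0.045783)≈0.142204; next y=1/2·0.156486+1/4·0.142204≈0.113794
n=6: y≈0.113794, sp=1, e=sp−y≈0.886206; I≈5.859497, D=e−e_prev≈0.042692; u=1/4·0.886206+0·5.859497+3/2·0.042692≈0.285589; next y=1/2·0.113794+1/4·0.285589≈0.128294
n=7: y≈0.128294, sp=1, e=sp−y≈0.871706; I≈6.731202, D=e−e_prev≈-0.014500; u=1/4·0.871706+0·6.731202+3/2·(-0.014500)≈0.196176; next y=1/2·0.128294+1/4·0.196176≈0.113191
n=8: y≈0.113191, sp=1, e=sp−y≈0.886809; I≈7.618011, D=e−e_prev≈0.015103; u=1/4·0.886809+0·7.618011+3/2·0.015103≈0.244357; next y=1/2·0.113191+1/4·0.244357≈0.117685
n=9: y≈0.117685, sp=1, e=sp−y≈0.882315; I≈8.500327, D=e−e_prev≈-0.004494; u=1/4·0.882315+0·8.500327+3/2·(-0.004494)≈0.213838; next y=1/2·0.117685+1/4·0.213838≈0.112302
n=10: y≈0.112302, sp=1, e=sp−y≈0.887698; I≈9.388025, D=e−e_prev≈0.005383; u=1/4·0.887698+0·9.388025+3/2·0.005383≈0.229999; next y=1/2·0.112302+1/4·0.229999≈0.113651
n=11: y≈0.113651, sp=1, e=sp−y≈0.886349; I≈10.274374, D=e−e_prev≈-0.001349; u=1/4·0.886349+0·10.274374+3/2·(-0.001349)≈0.219564; next y=1/2·0.113651+1/4·0.219564≈0.111716
n=12: y≈0.111716, sp=1, e=sp−y≈0.888284; I≈11.162658, D=e−e_prev≈0.001934; u=1/4·0.888284+0·11.162658+3/2·0.001934≈0.224972; next y=1/2·0.111716+1/4·0.224972≈0.112101
n=13: y≈0.112101, sp=1, e=sp−y≈0.887899; I≈12.050556, D=e−e_prev≈-0.000385; u=1/4·0.887899+0·12.050556+3/2·(-0.000385)≈0.221397; next y=1/2·0.112101+1/4·0.221397≈0.111400
n=14: y≈0.111400, sp=1, e=sp−y≈0.888600; I≈12.939156, D=e−e_prev≈0.000701; u=1/4·0.888600+0·12.939156+3/2·0.000701≈0.223202; next y=1/2·0.111400+1/4·0.223202≈0.111500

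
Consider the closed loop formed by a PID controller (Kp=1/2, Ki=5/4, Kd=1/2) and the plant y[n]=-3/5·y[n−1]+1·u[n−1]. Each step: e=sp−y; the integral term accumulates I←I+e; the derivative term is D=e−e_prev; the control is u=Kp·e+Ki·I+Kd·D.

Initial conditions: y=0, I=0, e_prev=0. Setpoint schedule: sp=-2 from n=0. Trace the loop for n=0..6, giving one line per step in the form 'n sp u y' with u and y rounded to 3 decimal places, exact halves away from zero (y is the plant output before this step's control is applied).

0 -2 -4.500 0.000
1 -2 4.125 -4.500
2 -2 -20.481 6.825
3 -2 44.803 -24.576
4 -2 -131.958 59.549
5 -2 344.449 -167.687
6 -2 -940.745 445.062

(exact arithmetic carried between steps; '≈' marks a value shown rounded to 6 d.p. or computed from one; I and e_prev carry over from the previous line; the table rounds u and y to 3 d.p., halves away from zero)
n=0: y=0, sp=-2, e=sp−y=-2; I=-2, D=e−e_prev=-2; u=1/2·(-2)+5/4·(-2)+1/2·(-2)=-4.5; next y=-3/5·0+1·(-4.5)=-4.5
n=1: y=-4.5, sp=-2, e=sp−y=2.5; I=0.5, D=e−e_prev=4.5; u=1/2·2.5+5/4·0.5+1/2·4.5=4.125; next y=-3/5·(-4.5)+1·4.125=6.825
n=2: y=6.825, sp=-2, e=sp−y=-8.825; I=-8.325, D=e−e_prev=-11.325; u=1/2·(-8.825)+5/4·(-8.325)+1/2·(-11.325)=-20.48125; next y=-3/5·6.825+1·(-20.48125)=-24.57625
n=3: y=-24.57625, sp=-2, e=sp−y=22.57625; I=14.25125, D=e−e_prev=31.40125; u=1/2·22.57625+5/4·14.25125+1/2·31.40125≈44.802813; next y=-3/5·(-24.57625)+1·44.802813≈59.548563
n=4: y≈59.548563, sp=-2, e=sp−y≈-61.548563; I≈-47.297313, D=e−e_prev≈-84.124813; u=1/2·(-61.548563)+5/4·(-47.297313)+1/2·(-84.124813)≈-131.958328; next y=-3/5·59.548563+1·(-131.958328)≈-167.687466
n=5: y≈-167.687466, sp=-2, e=sp−y≈165.687466; I≈118.390153, D=e−e_prev≈227.236028; u=1/2·165.687466+5/4·118.390153+1/2·227.236028≈344.449438; next y=-3/5·(-167.687466)+1·344.449438≈445.061918
n=6: y≈445.061918, sp=-2, e=sp−y≈-447.061918; I≈-328.671765, D=e−e_prev≈-612.749383; u=1/2·(-447.061918)+5/4·(-328.671765)+1/2·(-612.749383)≈-940.745356; next y=-3/5·445.061918+1·(-940.745356)≈-1207.782507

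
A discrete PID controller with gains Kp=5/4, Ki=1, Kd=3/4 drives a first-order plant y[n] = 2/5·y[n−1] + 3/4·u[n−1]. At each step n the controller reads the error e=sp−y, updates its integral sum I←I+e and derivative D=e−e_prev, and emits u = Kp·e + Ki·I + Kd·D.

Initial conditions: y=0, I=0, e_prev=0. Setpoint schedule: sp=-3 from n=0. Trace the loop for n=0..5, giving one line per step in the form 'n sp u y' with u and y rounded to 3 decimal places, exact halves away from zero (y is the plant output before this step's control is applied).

0 -3 -9.000 0.000
1 -3 10.500 -6.750
2 -3 -26.588 5.175
3 -3 43.318 -17.871
4 -3 -88.728 25.340
5 -3 160.591 -56.410

(exact arithmetic carried between steps; '≈' marks a value shown rounded to 6 d.p. or computed from one; I and e_prev carry over from the previous line; the table rounds u and y to 3 d.p., halves away from zero)
n=0: y=0, sp=-3, e=sp−y=-3; I=-3, D=e−e_prev=-3; u=5/4·(-3)+1·(-3)+3/4·(-3)=-9; next y=2/5·0+3/4·(-9)=-6.75
n=1: y=-6.75, sp=-3, e=sp−y=3.75; I=0.75, D=e−e_prev=6.75; u=5/4·3.75+1·0.75+3/4·6.75=10.5; next y=2/5·(-6.75)+3/4·10.5=5.175
n=2: y=5.175, sp=-3, e=sp−y=-8.175; I=-7.425, D=e−e_prev=-11.925; u=5/4·(-8.175)+1·(-7.425)+3/4·(-11.925)=-26.5875; next y=2/5·5.175+3/4·(-26.5875)=-17.870625
n=3: y=-17.870625, sp=-3, e=sp−y=14.870625; I=7.445625, D=e−e_prev=23.045625; u=5/4·14.870625+1·7.445625+3/4·23.045625=43.318125; next y=2/5·(-17.870625)+3/4·43.318125≈25.340344
n=4: y≈25.340344, sp=-3, e=sp−y≈-28.340344; I≈-20.894719, D=e−e_prev≈-43.210969; u=5/4·(-28.340344)+1·(-20.894719)+3/4·(-43.210969)≈-88.728375; next y=2/5·25.340344+3/4·(-88.728375)≈-56.410144
n=5: y≈-56.410144, sp=-3, e=sp−y≈53.410144; I≈32.515425, D=e−e_prev≈81.750488; u=5/4·53.410144+1·32.515425+3/4·81.750488≈160.590970; next y=2/5·(-56.410144)+3/4·160.590970≈97.879170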